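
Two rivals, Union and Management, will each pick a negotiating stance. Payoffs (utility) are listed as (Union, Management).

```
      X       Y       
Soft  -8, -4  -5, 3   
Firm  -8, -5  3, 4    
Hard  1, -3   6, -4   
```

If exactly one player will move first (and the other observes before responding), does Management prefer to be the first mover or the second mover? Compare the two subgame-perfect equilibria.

If Union leads: Management's best replies are Soft→Y, Firm→Y, Hard→X; Union's induced payoffs -5, 3, 1; outcome (Firm, Y), payoffs (3, 4).
If Management leads: Union's best replies are X→Hard, Y→Hard; Management's induced payoffs -3, -4; outcome (Hard, X), payoffs (1, -3).
Management gets -3 moving first and 4 moving second, so Management prefers to move second.

second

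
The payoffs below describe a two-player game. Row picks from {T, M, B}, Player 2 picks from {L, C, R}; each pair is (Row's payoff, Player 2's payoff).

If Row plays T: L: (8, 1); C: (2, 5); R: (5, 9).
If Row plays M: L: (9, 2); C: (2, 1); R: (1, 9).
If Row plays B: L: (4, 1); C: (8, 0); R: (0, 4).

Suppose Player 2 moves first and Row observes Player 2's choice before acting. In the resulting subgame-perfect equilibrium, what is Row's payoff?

5

Work backward from Row's decision.
- L → Row plays M (best of 8, 9, 4); Player 2 gets 2.
- C → Row plays B (best of 2, 2, 8); Player 2 gets 0.
- R → Row plays T (best of 5, 1, 0); Player 2 gets 9.
Maximizing over 2, 0, 9, Player 2 chooses R. Subgame-perfect outcome: (T, R) with payoffs (5, 9).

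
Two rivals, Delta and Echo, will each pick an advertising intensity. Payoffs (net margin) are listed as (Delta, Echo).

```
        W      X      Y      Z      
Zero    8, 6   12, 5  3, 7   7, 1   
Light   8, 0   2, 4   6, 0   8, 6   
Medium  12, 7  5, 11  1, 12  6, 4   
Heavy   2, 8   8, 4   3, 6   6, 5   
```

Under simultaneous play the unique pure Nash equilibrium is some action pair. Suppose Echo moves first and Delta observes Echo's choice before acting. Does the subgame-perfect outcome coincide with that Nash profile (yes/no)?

Work backward from Delta's decision.
- W: Delta compares 8, 8, 12, 2 and picks Medium; Echo would get 7.
- X: Delta compares 12, 2, 5, 8 and picks Zero; Echo would get 5.
- Y: Delta compares 3, 6, 1, 3 and picks Light; Echo would get 0.
- Z: Delta compares 7, 8, 6, 6 and picks Light; Echo would get 6.
Among 7, 5, 0, 6, the best is 7 at W. Subgame-perfect outcome: (Medium, W) with payoffs (12, 7).
Now find the simultaneous Nash equilibrium.
Delta's best replies: W→Medium; X→Zero; Y→Light; Z→Light.
Echo's best replies: Zero→Y; Light→Z; Medium→Y; Heavy→W.
The unique mutual best reply is (Light, Z), giving (8, 6).
Sequential outcome (Medium, W) differs from the Nash profile (Light, Z).

no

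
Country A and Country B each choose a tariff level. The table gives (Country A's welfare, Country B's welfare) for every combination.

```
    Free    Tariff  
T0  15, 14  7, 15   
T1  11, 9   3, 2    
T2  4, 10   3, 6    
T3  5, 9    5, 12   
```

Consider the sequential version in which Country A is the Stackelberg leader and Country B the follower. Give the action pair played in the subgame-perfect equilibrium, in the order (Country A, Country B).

Backward induction with Country A moving first.
- T0 → Country B plays Tariff (best of 14, 15); Country A gets 7.
- T1 → Country B plays Free (best of 9, 2); Country A gets 11.
- T2 → Country B plays Free (best of 10, 6); Country A gets 4.
- T3 → Country B plays Tariff (best of 9, 12); Country A gets 5.
Maximizing over 7, 11, 4, 5, Country A chooses T1. Subgame-perfect outcome: (T1, Free) with payoffs (11, 9).

(T1, Free)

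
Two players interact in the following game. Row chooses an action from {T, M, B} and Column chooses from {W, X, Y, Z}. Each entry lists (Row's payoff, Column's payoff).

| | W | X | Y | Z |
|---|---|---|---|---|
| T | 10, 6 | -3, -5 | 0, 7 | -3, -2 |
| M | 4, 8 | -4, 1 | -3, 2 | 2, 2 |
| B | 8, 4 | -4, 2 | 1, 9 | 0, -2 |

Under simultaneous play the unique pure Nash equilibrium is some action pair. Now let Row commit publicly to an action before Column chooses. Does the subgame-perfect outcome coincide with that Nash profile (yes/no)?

no

Solve by backward induction (Row leads).
- T: BR = Y, leader payoff 0.
- M: BR = W, leader payoff 4.
- B: BR = Y, leader payoff 1.
Row's induced payoffs are 0, 4, 1, so Row commits to M. Subgame-perfect outcome: (M, W) with payoffs (4, 8).
Now find the simultaneous Nash equilibrium.
Row's best replies: W→T; X→T; Y→B; Z→M.
Column's best replies: T→Y; M→W; B→Y.
The unique mutual best reply is (B, Y), giving (1, 9).
Sequential outcome (M, W) differs from the Nash profile (B, Y).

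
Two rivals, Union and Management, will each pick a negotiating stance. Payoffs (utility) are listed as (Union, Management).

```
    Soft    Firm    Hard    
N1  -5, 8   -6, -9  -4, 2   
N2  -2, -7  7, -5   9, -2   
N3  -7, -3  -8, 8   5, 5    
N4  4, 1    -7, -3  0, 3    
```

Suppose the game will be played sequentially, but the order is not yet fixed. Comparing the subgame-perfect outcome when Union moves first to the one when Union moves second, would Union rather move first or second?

If Union leads: Management's best replies are N1→Soft, N2→Hard, N3→Firm, N4→Hard; Union's induced payoffs -5, 9, -8, 0; outcome (N2, Hard), payoffs (9, -2).
If Management leads: Union's best replies are Soft→N4, Firm→N2, Hard→N2; Management's induced payoffs 1, -5, -2; outcome (N4, Soft), payoffs (4, 1).
Union gets 9 moving first and 4 moving second, so Union prefers to move first.

first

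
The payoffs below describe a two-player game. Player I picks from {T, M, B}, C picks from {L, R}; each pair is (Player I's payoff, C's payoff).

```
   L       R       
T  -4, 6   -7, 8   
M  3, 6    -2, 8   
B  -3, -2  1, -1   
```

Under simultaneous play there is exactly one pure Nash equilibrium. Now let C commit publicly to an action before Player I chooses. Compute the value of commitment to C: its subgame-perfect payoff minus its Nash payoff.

Backward induction with C moving first.
- L → Player I plays M (best of -4, 3, -3); C gets 6.
- R → Player I plays B (best of -7, -2, 1); C gets -1.
Among 6, -1, the best is 6 at L. Subgame-perfect outcome: (M, L) with payoffs (3, 6).
For the simultaneous game, intersect best replies.
Player I's best replies: L→M; R→B.
C's best replies: T→R; M→R; B→R.
The unique mutual best reply is (B, R), giving (1, -1).
C's commitment gain: 6 − -1 = 7.

7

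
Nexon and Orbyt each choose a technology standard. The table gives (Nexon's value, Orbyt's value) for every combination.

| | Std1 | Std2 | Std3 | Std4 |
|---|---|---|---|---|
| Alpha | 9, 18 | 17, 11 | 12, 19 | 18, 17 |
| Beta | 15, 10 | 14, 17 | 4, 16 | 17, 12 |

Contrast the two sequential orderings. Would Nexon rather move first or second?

first

If Nexon leads: Orbyt's best replies are Alpha→Std3, Beta→Std2; Nexon's induced payoffs 12, 14; outcome (Beta, Std2), payoffs (14, 17).
If Orbyt leads: Nexon's best replies are Std1→Beta, Std2→Alpha, Std3→Alpha, Std4→Alpha; Orbyt's induced payoffs 10, 11, 19, 17; outcome (Alpha, Std3), payoffs (12, 19).
Nexon gets 14 moving first and 12 moving second, so Nexon prefers to move first.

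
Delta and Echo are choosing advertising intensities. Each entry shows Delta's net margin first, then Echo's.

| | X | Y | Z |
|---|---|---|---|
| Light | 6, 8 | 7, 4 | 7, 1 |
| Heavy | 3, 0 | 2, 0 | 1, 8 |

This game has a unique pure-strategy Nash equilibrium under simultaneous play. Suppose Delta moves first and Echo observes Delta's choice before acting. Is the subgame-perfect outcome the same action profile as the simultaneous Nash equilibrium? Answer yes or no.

yes

Backward induction with Delta moving first.
- Light: Echo compares 8, 4, 1 and picks X; Delta would get 6.
- Heavy: Echo compares 0, 0, 8 and picks Z; Delta would get 1.
Maximizing over 6, 1, Delta chooses Light. Subgame-perfect outcome: (Light, X) with payoffs (6, 8).
Under simultaneous play:
Delta's best replies: X→Light; Y→Light; Z→Light.
Echo's best replies: Light→X; Heavy→Z.
Only (Light, X) has each player best-responding; Nash payoffs (6, 8).
Sequential outcome (Light, X) coincides with the Nash profile (Light, X).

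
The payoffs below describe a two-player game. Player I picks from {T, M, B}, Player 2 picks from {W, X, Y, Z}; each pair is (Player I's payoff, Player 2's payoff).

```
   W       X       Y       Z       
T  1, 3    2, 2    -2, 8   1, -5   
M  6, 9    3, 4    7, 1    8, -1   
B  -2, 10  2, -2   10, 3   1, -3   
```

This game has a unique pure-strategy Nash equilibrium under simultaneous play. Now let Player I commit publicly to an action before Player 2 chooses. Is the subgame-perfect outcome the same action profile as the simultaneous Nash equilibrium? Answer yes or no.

yes

Work backward from Player 2's decision.
- T: Player 2 compares 3, 2, 8, -5 and picks Y; Player I would get -2.
- M: Player 2 compares 9, 4, 1, -1 and picks W; Player I would get 6.
- B: Player 2 compares 10, -2, 3, -3 and picks W; Player I would get -2.
Maximizing over -2, 6, -2, Player I chooses M. Subgame-perfect outcome: (M, W) with payoffs (6, 9).
Under simultaneous play:
Player I's best replies: W→M; X→M; Y→B; Z→M.
Player 2's best replies: T→Y; M→W; B→W.
The unique mutual best reply is (M, W), giving (6, 9).
Sequential outcome (M, W) coincides with the Nash profile (M, W).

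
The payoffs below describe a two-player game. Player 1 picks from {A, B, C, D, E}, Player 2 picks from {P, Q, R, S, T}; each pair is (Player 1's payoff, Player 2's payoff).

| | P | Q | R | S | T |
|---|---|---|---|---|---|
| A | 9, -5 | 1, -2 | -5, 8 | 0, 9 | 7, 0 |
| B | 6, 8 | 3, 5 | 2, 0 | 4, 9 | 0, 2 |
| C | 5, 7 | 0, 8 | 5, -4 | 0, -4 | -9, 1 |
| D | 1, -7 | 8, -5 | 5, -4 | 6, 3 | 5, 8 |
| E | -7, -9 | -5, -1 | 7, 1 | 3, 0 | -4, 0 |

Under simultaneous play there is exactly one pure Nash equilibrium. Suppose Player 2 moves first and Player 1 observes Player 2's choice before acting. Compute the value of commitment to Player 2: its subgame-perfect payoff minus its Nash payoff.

2

Backward induction with Player 2 moving first.
- P → Player 1 plays A (best of 9, 6, 5, 1, -7); Player 2 gets -5.
- Q → Player 1 plays D (best of 1, 3, 0, 8, -5); Player 2 gets -5.
- R → Player 1 plays E (best of -5, 2, 5, 5, 7); Player 2 gets 1.
- S → Player 1 plays D (best of 0, 4, 0, 6, 3); Player 2 gets 3.
- T → Player 1 plays A (best of 7, 0, -9, 5, -4); Player 2 gets 0.
Player 2's induced payoffs are -5, -5, 1, 3, 0, so Player 2 commits to S. Subgame-perfect outcome: (D, S) with payoffs (6, 3).
Now find the simultaneous Nash equilibrium.
Player 1's best replies: P→A; Q→D; R→E; S→D; T→A.
Player 2's best replies: A→S; B→S; C→Q; D→T; E→R.
Only (E, R) has each player best-responding; Nash payoffs (7, 1).
Player 2's commitment gain: 3 − 1 = 2.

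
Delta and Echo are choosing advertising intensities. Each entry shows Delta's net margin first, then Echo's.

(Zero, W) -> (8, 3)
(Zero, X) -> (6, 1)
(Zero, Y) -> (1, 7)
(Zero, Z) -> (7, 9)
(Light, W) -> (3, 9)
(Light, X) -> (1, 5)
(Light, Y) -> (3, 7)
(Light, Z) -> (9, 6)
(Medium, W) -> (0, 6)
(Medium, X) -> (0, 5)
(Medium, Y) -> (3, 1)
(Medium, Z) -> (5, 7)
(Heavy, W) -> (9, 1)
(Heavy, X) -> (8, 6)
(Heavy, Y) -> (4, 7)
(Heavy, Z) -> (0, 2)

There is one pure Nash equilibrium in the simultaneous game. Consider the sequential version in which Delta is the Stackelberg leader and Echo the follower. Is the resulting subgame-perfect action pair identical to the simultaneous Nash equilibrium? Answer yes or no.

no

Work backward from Echo's decision.
- Zero: BR = Z, leader payoff 7.
- Light: BR = W, leader payoff 3.
- Medium: BR = Z, leader payoff 5.
- Heavy: BR = Y, leader payoff 4.
Among 7, 3, 5, 4, the best is 7 at Zero. Subgame-perfect outcome: (Zero, Z) with payoffs (7, 9).
Now find the simultaneous Nash equilibrium.
Delta's best replies: W→Heavy; X→Heavy; Y→Heavy; Z→Light.
Echo's best replies: Zero→Z; Light→W; Medium→Z; Heavy→Y.
Only (Heavy, Y) has each player best-responding; Nash payoffs (4, 7).
Sequential outcome (Zero, Z) differs from the Nash profile (Heavy, Y).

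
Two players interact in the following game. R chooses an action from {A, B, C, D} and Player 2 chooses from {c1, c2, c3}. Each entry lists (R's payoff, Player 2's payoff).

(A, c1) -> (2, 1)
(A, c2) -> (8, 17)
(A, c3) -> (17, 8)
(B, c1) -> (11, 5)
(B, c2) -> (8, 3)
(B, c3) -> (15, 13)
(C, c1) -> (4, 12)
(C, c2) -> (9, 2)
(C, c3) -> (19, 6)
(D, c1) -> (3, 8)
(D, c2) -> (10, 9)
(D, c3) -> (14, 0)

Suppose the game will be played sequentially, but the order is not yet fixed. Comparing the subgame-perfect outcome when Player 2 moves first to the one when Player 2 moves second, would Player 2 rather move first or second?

If R leads: Player 2's best replies are A→c2, B→c3, C→c1, D→c2; R's induced payoffs 8, 15, 4, 10; outcome (B, c3), payoffs (15, 13).
If Player 2 leads: R's best replies are c1→B, c2→D, c3→C; Player 2's induced payoffs 5, 9, 6; outcome (D, c2), payoffs (10, 9).
Player 2 gets 9 moving first and 13 moving second, so Player 2 prefers to move second.

second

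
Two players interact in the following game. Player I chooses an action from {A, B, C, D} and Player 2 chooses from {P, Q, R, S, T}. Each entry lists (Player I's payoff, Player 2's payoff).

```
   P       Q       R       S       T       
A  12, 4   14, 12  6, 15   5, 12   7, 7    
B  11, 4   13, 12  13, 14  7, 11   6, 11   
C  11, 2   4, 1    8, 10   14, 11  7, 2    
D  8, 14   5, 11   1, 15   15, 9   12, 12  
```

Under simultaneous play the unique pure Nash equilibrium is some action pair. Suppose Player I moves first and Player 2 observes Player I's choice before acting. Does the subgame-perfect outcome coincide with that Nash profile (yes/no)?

no

Backward induction with Player I moving first.
- A → Player 2 plays R (best of 4, 12, 15, 12, 7); Player I gets 6.
- B → Player 2 plays R (best of 4, 12, 14, 11, 11); Player I gets 13.
- C → Player 2 plays S (best of 2, 1, 10, 11, 2); Player I gets 14.
- D → Player 2 plays R (best of 14, 11, 15, 9, 12); Player I gets 1.
Maximizing over 6, 13, 14, 1, Player I chooses C. Subgame-perfect outcome: (C, S) with payoffs (14, 11).
Now find the simultaneous Nash equilibrium.
Player I's best replies: P→A; Q→A; R→B; S→D; T→D.
Player 2's best replies: A→R; B→R; C→S; D→R.
Only (B, R) has each player best-responding; Nash payoffs (13, 14).
Sequential outcome (C, S) differs from the Nash profile (B, R).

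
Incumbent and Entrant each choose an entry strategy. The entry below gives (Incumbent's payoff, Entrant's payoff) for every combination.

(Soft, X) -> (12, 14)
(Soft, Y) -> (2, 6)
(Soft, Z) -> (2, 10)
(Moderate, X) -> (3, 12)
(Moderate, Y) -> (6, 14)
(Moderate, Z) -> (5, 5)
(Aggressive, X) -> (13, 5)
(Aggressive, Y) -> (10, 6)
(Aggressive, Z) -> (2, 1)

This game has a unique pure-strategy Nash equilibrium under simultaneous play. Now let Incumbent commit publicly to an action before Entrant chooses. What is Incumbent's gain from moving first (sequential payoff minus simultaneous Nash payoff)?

2

Work backward from Entrant's decision.
- Soft: Entrant compares 14, 6, 10 and picks X; Incumbent would get 12.
- Moderate: Entrant compares 12, 14, 5 and picks Y; Incumbent would get 6.
- Aggressive: Entrant compares 5, 6, 1 and picks Y; Incumbent would get 10.
Maximizing over 12, 6, 10, Incumbent chooses Soft. Subgame-perfect outcome: (Soft, X) with payoffs (12, 14).
For the simultaneous game, intersect best replies.
Incumbent's best replies: X→Aggressive; Y→Aggressive; Z→Moderate.
Entrant's best replies: Soft→X; Moderate→Y; Aggressive→Y.
The unique mutual best reply is (Aggressive, Y), giving (10, 6).
Incumbent's commitment gain: 12 − 10 = 2.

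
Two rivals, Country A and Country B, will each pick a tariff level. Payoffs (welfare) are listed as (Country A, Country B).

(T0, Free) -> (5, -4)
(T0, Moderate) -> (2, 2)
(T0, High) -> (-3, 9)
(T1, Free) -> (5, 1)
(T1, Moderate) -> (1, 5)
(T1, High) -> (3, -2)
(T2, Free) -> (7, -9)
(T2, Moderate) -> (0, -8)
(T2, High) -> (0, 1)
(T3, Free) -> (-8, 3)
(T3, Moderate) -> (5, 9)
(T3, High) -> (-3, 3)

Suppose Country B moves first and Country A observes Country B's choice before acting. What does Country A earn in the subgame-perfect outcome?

5

Backward induction with Country B moving first.
- Free → Country A plays T2 (best of 5, 5, 7, -8); Country B gets -9.
- Moderate → Country A plays T3 (best of 2, 1, 0, 5); Country B gets 9.
- High → Country A plays T1 (best of -3, 3, 0, -3); Country B gets -2.
Country B's induced payoffs are -9, 9, -2, so Country B commits to Moderate. Subgame-perfect outcome: (T3, Moderate) with payoffs (5, 9).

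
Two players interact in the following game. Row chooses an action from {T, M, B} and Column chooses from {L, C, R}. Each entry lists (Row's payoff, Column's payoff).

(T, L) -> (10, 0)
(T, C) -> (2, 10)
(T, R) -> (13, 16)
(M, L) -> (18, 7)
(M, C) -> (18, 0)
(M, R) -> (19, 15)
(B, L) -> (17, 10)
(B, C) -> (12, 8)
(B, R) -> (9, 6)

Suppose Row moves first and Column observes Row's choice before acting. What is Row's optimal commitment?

M

Work backward from Column's decision.
- T: Column compares 0, 10, 16 and picks R; Row would get 13.
- M: Column compares 7, 0, 15 and picks R; Row would get 19.
- B: Column compares 10, 8, 6 and picks L; Row would get 17.
Maximizing over 13, 19, 17, Row chooses M. Subgame-perfect outcome: (M, R) with payoffs (19, 15).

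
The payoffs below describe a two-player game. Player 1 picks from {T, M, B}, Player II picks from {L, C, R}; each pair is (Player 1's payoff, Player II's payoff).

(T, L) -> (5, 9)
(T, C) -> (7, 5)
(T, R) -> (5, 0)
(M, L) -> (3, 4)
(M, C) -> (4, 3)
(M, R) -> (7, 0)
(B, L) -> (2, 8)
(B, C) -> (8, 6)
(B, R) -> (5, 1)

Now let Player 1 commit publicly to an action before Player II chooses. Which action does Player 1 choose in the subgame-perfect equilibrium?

Player II best-responds to each possible Player 1 move:
- T: BR = L, leader payoff 5.
- M: BR = L, leader payoff 3.
- B: BR = L, leader payoff 2.
Player 1's induced payoffs are 5, 3, 2, so Player 1 commits to T. Subgame-perfect outcome: (T, L) with payoffs (5, 9).

T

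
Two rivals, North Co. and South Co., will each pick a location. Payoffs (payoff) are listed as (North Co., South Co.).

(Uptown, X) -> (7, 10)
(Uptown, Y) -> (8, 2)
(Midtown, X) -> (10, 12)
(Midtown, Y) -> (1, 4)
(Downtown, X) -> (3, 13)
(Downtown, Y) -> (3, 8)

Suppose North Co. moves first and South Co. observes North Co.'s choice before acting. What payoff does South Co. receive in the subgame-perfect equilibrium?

South Co. best-responds to each possible North Co. move:
- Uptown: BR = X, leader payoff 7.
- Midtown: BR = X, leader payoff 10.
- Downtown: BR = X, leader payoff 3.
Among 7, 10, 3, the best is 10 at Midtown. Subgame-perfect outcome: (Midtown, X) with payoffs (10, 12).

12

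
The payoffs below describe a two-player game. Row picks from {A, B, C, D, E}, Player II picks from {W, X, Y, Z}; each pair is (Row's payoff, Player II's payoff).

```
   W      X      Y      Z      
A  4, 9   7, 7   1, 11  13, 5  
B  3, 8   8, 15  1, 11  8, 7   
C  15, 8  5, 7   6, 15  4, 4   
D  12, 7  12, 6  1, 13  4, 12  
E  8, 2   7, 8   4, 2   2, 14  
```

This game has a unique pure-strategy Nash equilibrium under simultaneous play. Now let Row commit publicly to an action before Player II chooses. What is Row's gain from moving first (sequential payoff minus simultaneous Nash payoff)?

Player II best-responds to each possible Row move:
- A: Player II compares 9, 7, 11, 5 and picks Y; Row would get 1.
- B: Player II compares 8, 15, 11, 7 and picks X; Row would get 8.
- C: Player II compares 8, 7, 15, 4 and picks Y; Row would get 6.
- D: Player II compares 7, 6, 13, 12 and picks Y; Row would get 1.
- E: Player II compares 2, 8, 2, 14 and picks Z; Row would get 2.
Row's induced payoffs are 1, 8, 6, 1, 2, so Row commits to B. Subgame-perfect outcome: (B, X) with payoffs (8, 15).
Under simultaneous play:
Row's best replies: W→C; X→D; Y→C; Z→A.
Player II's best replies: A→Y; B→X; C→Y; D→Y; E→Z.
The unique mutual best reply is (C, Y), giving (6, 15).
Row's commitment gain: 8 − 6 = 2.

2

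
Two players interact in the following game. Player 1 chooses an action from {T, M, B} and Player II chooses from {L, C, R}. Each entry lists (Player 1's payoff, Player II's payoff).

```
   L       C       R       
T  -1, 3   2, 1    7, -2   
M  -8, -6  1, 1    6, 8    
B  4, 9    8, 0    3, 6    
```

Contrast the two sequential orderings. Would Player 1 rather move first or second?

If Player 1 leads: Player II's best replies are T→L, M→R, B→L; Player 1's induced payoffs -1, 6, 4; outcome (M, R), payoffs (6, 8).
If Player II leads: Player 1's best replies are L→B, C→B, R→T; Player II's induced payoffs 9, 0, -2; outcome (B, L), payoffs (4, 9).
Player 1 gets 6 moving first and 4 moving second, so Player 1 prefers to move first.

first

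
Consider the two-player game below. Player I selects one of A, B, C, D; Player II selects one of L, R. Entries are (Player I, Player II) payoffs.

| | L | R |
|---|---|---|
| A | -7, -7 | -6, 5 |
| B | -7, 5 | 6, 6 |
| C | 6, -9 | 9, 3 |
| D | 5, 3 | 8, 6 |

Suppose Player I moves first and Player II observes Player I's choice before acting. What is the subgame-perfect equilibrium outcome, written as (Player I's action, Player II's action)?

Solve by backward induction (Player I leads).
- A: Player II compares -7, 5 and picks R; Player I would get -6.
- B: Player II compares 5, 6 and picks R; Player I would get 6.
- C: Player II compares -9, 3 and picks R; Player I would get 9.
- D: Player II compares 3, 6 and picks R; Player I would get 8.
Player I's induced payoffs are -6, 6, 9, 8, so Player I commits to C. Subgame-perfect outcome: (C, R) with payoffs (9, 3).

(C, R)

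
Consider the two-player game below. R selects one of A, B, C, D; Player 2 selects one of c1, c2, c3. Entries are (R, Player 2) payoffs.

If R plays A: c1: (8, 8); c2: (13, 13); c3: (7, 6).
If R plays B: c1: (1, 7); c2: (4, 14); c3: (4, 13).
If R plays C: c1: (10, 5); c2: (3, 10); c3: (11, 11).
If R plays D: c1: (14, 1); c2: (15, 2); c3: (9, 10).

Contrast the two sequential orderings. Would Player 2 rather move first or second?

second

If R leads: Player 2's best replies are A→c2, B→c2, C→c3, D→c3; R's induced payoffs 13, 4, 11, 9; outcome (A, c2), payoffs (13, 13).
If Player 2 leads: R's best replies are c1→D, c2→D, c3→C; Player 2's induced payoffs 1, 2, 11; outcome (C, c3), payoffs (11, 11).
Player 2 gets 11 moving first and 13 moving second, so Player 2 prefers to move second.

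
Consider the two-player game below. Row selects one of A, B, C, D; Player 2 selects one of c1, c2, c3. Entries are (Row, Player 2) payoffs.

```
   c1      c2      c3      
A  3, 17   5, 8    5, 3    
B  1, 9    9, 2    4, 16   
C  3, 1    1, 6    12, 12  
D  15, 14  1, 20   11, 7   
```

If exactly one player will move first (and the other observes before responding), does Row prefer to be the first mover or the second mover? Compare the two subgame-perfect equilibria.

second

If Row leads: Player 2's best replies are A→c1, B→c3, C→c3, D→c2; Row's induced payoffs 3, 4, 12, 1; outcome (C, c3), payoffs (12, 12).
If Player 2 leads: Row's best replies are c1→D, c2→B, c3→C; Player 2's induced payoffs 14, 2, 12; outcome (D, c1), payoffs (15, 14).
Row gets 12 moving first and 15 moving second, so Row prefers to move second.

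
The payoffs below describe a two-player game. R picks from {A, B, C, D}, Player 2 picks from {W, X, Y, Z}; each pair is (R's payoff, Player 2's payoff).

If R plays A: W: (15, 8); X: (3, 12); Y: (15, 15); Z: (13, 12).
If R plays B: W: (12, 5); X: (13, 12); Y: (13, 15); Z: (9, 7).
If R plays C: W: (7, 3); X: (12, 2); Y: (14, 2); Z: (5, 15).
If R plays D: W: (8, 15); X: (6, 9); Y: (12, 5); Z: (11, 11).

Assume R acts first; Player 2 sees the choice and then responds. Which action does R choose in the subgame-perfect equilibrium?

A

Backward induction with R moving first.
- A: BR = Y, leader payoff 15.
- B: BR = Y, leader payoff 13.
- C: BR = Z, leader payoff 5.
- D: BR = W, leader payoff 8.
Maximizing over 15, 13, 5, 8, R chooses A. Subgame-perfect outcome: (A, Y) with payoffs (15, 15).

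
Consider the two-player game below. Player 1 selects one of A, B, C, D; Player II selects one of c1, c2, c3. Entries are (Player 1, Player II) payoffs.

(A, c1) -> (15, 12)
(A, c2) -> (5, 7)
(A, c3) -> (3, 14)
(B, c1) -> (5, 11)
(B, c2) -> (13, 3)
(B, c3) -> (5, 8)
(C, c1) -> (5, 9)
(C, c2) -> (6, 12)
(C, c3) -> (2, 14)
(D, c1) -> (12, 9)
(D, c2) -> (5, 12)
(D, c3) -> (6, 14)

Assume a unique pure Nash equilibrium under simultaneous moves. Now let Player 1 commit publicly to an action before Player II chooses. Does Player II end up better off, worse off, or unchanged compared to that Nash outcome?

Solve by backward induction (Player 1 leads).
- A: BR = c3, leader payoff 3.
- B: BR = c1, leader payoff 5.
- C: BR = c3, leader payoff 2.
- D: BR = c3, leader payoff 6.
Player 1's induced payoffs are 3, 5, 2, 6, so Player 1 commits to D. Subgame-perfect outcome: (D, c3) with payoffs (6, 14).
Now find the simultaneous Nash equilibrium.
Player 1's best replies: c1→A; c2→B; c3→D.
Player II's best replies: A→c3; B→c1; C→c3; D→c3.
Only (D, c3) has each player best-responding; Nash payoffs (6, 14).
Player II earns 14 sequentially versus 14 at the Nash outcome: unchanged.

unchanged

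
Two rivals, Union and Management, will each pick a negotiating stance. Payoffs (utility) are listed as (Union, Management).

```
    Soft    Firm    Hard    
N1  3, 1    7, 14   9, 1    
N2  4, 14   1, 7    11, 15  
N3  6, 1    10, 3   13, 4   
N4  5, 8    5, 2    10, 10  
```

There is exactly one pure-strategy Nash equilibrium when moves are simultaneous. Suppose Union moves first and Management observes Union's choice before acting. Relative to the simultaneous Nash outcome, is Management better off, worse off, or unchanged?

Solve by backward induction (Union leads).
- N1 → Management plays Firm (best of 1, 14, 1); Union gets 7.
- N2 → Management plays Hard (best of 14, 7, 15); Union gets 11.
- N3 → Management plays Hard (best of 1, 3, 4); Union gets 13.
- N4 → Management plays Hard (best of 8, 2, 10); Union gets 10.
Union's induced payoffs are 7, 11, 13, 10, so Union commits to N3. Subgame-perfect outcome: (N3, Hard) with payoffs (13, 4).
Under simultaneous play:
Union's best replies: Soft→N3; Firm→N3; Hard→N3.
Management's best replies: N1→Firm; N2→Hard; N3→Hard; N4→Hard.
Only (N3, Hard) has each player best-responding; Nash payoffs (13, 4).
Management earns 4 sequentially versus 4 at the Nash outcome: unchanged.

unchanged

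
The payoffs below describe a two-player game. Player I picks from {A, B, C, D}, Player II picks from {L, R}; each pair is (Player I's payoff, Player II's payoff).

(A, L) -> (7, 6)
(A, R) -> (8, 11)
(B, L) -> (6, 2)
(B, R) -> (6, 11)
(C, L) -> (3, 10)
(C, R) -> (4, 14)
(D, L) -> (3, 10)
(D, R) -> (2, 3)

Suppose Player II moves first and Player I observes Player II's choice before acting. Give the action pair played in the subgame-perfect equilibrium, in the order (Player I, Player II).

Work backward from Player I's decision.
- L → Player I plays A (best of 7, 6, 3, 3); Player II gets 6.
- R → Player I plays A (best of 8, 6, 4, 2); Player II gets 11.
Player II's induced payoffs are 6, 11, so Player II commits to R. Subgame-perfect outcome: (A, R) with payoffs (8, 11).

(A, R)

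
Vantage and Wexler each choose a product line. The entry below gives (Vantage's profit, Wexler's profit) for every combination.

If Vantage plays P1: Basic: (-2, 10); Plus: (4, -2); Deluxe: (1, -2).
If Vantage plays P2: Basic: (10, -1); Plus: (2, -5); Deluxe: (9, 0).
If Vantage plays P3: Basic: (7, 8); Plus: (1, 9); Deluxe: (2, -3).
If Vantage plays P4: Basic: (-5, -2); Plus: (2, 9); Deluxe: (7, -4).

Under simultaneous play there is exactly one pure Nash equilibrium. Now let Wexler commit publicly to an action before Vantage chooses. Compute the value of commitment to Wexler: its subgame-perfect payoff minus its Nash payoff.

Solve by backward induction (Wexler leads).
- Basic: Vantage compares -2, 10, 7, -5 and picks P2; Wexler would get -1.
- Plus: Vantage compares 4, 2, 1, 2 and picks P1; Wexler would get -2.
- Deluxe: Vantage compares 1, 9, 2, 7 and picks P2; Wexler would get 0.
Among -1, -2, 0, the best is 0 at Deluxe. Subgame-perfect outcome: (P2, Deluxe) with payoffs (9, 0).
For the simultaneous game, intersect best replies.
Vantage's best replies: Basic→P2; Plus→P1; Deluxe→P2.
Wexler's best replies: P1→Basic; P2→Deluxe; P3→Plus; P4→Plus.
The unique mutual best reply is (P2, Deluxe), giving (9, 0).
Wexler's commitment gain: 0 − 0 = 0.

0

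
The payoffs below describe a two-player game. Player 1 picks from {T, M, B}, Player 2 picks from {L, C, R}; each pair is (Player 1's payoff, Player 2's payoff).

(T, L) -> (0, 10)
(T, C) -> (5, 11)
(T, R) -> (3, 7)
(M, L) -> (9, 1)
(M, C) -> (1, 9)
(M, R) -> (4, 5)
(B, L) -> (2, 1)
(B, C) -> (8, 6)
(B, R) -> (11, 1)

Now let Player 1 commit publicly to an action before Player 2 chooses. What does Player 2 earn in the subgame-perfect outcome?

6

Work backward from Player 2's decision.
- T: BR = C, leader payoff 5.
- M: BR = C, leader payoff 1.
- B: BR = C, leader payoff 8.
Player 1's induced payoffs are 5, 1, 8, so Player 1 commits to B. Subgame-perfect outcome: (B, C) with payoffs (8, 6).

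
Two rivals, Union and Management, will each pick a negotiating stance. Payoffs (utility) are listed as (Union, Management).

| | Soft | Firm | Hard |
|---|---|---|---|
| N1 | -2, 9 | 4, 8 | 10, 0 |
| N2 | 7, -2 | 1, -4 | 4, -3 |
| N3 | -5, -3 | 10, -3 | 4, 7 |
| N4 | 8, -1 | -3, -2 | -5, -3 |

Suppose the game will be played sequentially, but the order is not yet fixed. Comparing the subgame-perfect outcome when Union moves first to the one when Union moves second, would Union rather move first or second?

If Union leads: Management's best replies are N1→Soft, N2→Soft, N3→Hard, N4→Soft; Union's induced payoffs -2, 7, 4, 8; outcome (N4, Soft), payoffs (8, -1).
If Management leads: Union's best replies are Soft→N4, Firm→N3, Hard→N1; Management's induced payoffs -1, -3, 0; outcome (N1, Hard), payoffs (10, 0).
Union gets 8 moving first and 10 moving second, so Union prefers to move second.

second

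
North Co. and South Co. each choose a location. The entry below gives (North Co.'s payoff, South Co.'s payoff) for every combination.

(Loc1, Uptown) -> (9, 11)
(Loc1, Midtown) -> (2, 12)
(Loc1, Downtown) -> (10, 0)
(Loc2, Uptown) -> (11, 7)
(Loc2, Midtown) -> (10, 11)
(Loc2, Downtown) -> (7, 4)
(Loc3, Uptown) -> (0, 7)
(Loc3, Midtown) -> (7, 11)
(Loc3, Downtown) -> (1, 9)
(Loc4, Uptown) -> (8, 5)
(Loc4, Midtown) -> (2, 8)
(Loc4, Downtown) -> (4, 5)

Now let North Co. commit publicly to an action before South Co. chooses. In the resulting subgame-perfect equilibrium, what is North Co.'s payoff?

Backward induction with North Co. moving first.
- Loc1: BR = Midtown, leader payoff 2.
- Loc2: BR = Midtown, leader payoff 10.
- Loc3: BR = Midtown, leader payoff 7.
- Loc4: BR = Midtown, leader payoff 2.
Among 2, 10, 7, 2, the best is 10 at Loc2. Subgame-perfect outcome: (Loc2, Midtown) with payoffs (10, 11).

10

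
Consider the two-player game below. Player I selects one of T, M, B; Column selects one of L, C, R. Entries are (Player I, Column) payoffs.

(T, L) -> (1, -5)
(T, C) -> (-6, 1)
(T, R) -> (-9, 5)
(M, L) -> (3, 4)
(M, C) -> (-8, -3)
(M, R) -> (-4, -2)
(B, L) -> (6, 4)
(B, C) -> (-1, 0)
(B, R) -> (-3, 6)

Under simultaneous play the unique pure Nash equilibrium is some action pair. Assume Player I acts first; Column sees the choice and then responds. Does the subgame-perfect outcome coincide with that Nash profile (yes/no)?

Work backward from Column's decision.
- T: BR = R, leader payoff -9.
- M: BR = L, leader payoff 3.
- B: BR = R, leader payoff -3.
Player I's induced payoffs are -9, 3, -3, so Player I commits to M. Subgame-perfect outcome: (M, L) with payoffs (3, 4).
Under simultaneous play:
Player I's best replies: L→B; C→B; R→B.
Column's best replies: T→R; M→L; B→R.
Only (B, R) has each player best-responding; Nash payoffs (-3, 6).
Sequential outcome (M, L) differs from the Nash profile (B, R).

no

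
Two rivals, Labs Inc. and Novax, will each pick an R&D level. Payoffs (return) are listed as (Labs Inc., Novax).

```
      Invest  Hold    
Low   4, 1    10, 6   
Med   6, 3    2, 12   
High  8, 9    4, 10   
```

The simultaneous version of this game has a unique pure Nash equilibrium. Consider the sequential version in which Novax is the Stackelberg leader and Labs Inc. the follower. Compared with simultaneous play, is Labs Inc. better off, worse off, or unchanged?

Work backward from Labs Inc.'s decision.
- Invest: Labs Inc. compares 4, 6, 8 and picks High; Novax would get 9.
- Hold: Labs Inc. compares 10, 2, 4 and picks Low; Novax would get 6.
Maximizing over 9, 6, Novax chooses Invest. Subgame-perfect outcome: (High, Invest) with payoffs (8, 9).
Under simultaneous play:
Labs Inc.'s best replies: Invest→High; Hold→Low.
Novax's best replies: Low→Hold; Med→Hold; High→Hold.
Only (Low, Hold) has each player best-responding; Nash payoffs (10, 6).
Labs Inc. earns 8 sequentially versus 10 at the Nash outcome: worse off.

worse off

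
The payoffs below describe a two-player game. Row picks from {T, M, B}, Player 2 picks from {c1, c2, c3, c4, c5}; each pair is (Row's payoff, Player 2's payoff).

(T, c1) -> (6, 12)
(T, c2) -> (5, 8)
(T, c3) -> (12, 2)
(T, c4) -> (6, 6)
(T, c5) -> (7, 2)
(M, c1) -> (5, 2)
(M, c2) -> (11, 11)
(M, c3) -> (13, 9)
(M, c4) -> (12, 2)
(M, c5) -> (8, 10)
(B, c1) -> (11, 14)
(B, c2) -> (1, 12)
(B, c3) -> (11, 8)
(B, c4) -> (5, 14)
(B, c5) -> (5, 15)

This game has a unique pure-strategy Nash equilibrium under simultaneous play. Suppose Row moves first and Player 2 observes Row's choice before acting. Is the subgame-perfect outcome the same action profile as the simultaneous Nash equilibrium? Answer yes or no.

yes

Work backward from Player 2's decision.
- T → Player 2 plays c1 (best of 12, 8, 2, 6, 2); Row gets 6.
- M → Player 2 plays c2 (best of 2, 11, 9, 2, 10); Row gets 11.
- B → Player 2 plays c5 (best of 14, 12, 8, 14, 15); Row gets 5.
Among 6, 11, 5, the best is 11 at M. Subgame-perfect outcome: (M, c2) with payoffs (11, 11).
For the simultaneous game, intersect best replies.
Row's best replies: c1→B; c2→M; c3→M; c4→M; c5→M.
Player 2's best replies: T→c1; M→c2; B→c5.
The unique mutual best reply is (M, c2), giving (11, 11).
Sequential outcome (M, c2) coincides with the Nash profile (M, c2).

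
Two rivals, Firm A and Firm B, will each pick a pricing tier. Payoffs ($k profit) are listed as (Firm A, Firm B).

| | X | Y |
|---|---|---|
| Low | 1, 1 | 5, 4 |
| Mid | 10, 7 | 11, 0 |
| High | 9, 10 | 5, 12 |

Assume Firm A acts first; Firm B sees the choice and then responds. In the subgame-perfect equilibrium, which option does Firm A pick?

Work backward from Firm B's decision.
- Low → Firm B plays Y (best of 1, 4); Firm A gets 5.
- Mid → Firm B plays X (best of 7, 0); Firm A gets 10.
- High → Firm B plays Y (best of 10, 12); Firm A gets 5.
Firm A's induced payoffs are 5, 10, 5, so Firm A commits to Mid. Subgame-perfect outcome: (Mid, X) with payoffs (10, 7).

Mid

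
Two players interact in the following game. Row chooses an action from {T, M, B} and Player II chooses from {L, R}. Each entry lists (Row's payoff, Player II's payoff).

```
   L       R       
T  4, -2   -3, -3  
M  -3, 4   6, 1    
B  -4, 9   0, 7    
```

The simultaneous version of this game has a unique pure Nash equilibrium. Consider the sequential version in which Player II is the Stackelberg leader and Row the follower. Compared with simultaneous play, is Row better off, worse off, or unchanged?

better off

Work backward from Row's decision.
- L: BR = T, leader payoff -2.
- R: BR = M, leader payoff 1.
Maximizing over -2, 1, Player II chooses R. Subgame-perfect outcome: (M, R) with payoffs (6, 1).
Now find the simultaneous Nash equilibrium.
Row's best replies: L→T; R→M.
Player II's best replies: T→L; M→L; B→L.
The unique mutual best reply is (T, L), giving (4, -2).
Row earns 6 sequentially versus 4 at the Nash outcome: better off.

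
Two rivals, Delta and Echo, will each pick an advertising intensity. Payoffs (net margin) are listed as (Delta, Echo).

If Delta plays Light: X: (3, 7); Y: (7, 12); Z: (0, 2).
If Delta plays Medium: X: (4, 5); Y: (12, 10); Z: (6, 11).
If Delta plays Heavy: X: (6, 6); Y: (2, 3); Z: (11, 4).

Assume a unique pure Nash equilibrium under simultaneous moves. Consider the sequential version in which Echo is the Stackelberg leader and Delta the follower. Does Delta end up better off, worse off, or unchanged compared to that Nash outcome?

Solve by backward induction (Echo leads).
- X: Delta compares 3, 4, 6 and picks Heavy; Echo would get 6.
- Y: Delta compares 7, 12, 2 and picks Medium; Echo would get 10.
- Z: Delta compares 0, 6, 11 and picks Heavy; Echo would get 4.
Echo's induced payoffs are 6, 10, 4, so Echo commits to Y. Subgame-perfect outcome: (Medium, Y) with payoffs (12, 10).
Now find the simultaneous Nash equilibrium.
Delta's best replies: X→Heavy; Y→Medium; Z→Heavy.
Echo's best replies: Light→Y; Medium→Z; Heavy→X.
The unique mutual best reply is (Heavy, X), giving (6, 6).
Delta earns 12 sequentially versus 6 at the Nash outcome: better off.

better off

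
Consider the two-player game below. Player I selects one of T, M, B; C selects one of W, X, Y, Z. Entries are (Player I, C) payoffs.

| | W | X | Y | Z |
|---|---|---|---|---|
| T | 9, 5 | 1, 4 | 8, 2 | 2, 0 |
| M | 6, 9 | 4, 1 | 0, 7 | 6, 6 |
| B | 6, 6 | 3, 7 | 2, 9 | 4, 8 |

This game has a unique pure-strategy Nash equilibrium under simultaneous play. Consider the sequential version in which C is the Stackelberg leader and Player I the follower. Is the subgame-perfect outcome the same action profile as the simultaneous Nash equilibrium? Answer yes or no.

Work backward from Player I's decision.
- W: Player I compares 9, 6, 6 and picks T; C would get 5.
- X: Player I compares 1, 4, 3 and picks M; C would get 1.
- Y: Player I compares 8, 0, 2 and picks T; C would get 2.
- Z: Player I compares 2, 6, 4 and picks M; C would get 6.
C's induced payoffs are 5, 1, 2, 6, so C commits to Z. Subgame-perfect outcome: (M, Z) with payoffs (6, 6).
Now find the simultaneous Nash equilibrium.
Player I's best replies: W→T; X→M; Y→T; Z→M.
C's best replies: T→W; M→W; B→Y.
The unique mutual best reply is (T, W), giving (9, 5).
Sequential outcome (M, Z) differs from the Nash profile (T, W).

no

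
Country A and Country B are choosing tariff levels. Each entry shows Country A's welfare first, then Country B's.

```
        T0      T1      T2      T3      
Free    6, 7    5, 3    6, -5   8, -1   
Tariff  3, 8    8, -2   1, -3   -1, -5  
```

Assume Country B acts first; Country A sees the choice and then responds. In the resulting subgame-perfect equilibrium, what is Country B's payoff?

7

Work backward from Country A's decision.
- T0: BR = Free, leader payoff 7.
- T1: BR = Tariff, leader payoff -2.
- T2: BR = Free, leader payoff -5.
- T3: BR = Free, leader payoff -1.
Among 7, -2, -5, -1, the best is 7 at T0. Subgame-perfect outcome: (Free, T0) with payoffs (6, 7).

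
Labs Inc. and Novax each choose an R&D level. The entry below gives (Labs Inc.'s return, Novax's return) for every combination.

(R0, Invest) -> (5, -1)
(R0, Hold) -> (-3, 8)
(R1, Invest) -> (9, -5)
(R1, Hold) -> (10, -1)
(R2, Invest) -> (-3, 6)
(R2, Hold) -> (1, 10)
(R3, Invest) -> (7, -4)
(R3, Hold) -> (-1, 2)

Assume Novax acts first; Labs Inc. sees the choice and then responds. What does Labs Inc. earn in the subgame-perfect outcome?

10

Work backward from Labs Inc.'s decision.
- Invest: Labs Inc. compares 5, 9, -3, 7 and picks R1; Novax would get -5.
- Hold: Labs Inc. compares -3, 10, 1, -1 and picks R1; Novax would get -1.
Among -5, -1, the best is -1 at Hold. Subgame-perfect outcome: (R1, Hold) with payoffs (10, -1).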